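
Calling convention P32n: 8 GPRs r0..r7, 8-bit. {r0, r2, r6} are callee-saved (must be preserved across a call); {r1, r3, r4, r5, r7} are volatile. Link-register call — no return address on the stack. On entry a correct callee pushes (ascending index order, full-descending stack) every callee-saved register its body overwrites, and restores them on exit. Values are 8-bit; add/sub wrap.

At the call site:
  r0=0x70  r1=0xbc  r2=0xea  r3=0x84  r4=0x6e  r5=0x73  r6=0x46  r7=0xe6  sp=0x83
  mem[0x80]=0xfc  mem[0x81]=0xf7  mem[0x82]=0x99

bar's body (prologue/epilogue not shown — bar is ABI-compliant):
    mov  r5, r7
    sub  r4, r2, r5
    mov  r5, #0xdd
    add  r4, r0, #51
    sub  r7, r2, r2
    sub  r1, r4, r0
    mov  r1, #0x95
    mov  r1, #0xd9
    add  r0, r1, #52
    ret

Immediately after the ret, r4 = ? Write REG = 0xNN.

REG = 0xa3

prologue: push r0 -> mem[0x82]=0x70, sp=0x82
body[0] mov  r5, r7 -> r5=0xe6
body[1] sub  r4, r2, r5 -> r4=0x04
body[2] mov  r5, #0xdd -> r5=0xdd
body[3] add  r4, r0, #51 -> r4=0xa3
body[4] sub  r7, r2, r2 -> r7=0x00
body[5] sub  r1, r4, r0 -> r1=0x33
body[6] mov  r1, #0x95 -> r1=0x95
body[7] mov  r1, #0xd9 -> r1=0xd9
body[8] add  r0, r1, #52 -> r0=0x0d
epilogue: pop r0=0x70, sp=0x83
r4 is caller-saved -> body value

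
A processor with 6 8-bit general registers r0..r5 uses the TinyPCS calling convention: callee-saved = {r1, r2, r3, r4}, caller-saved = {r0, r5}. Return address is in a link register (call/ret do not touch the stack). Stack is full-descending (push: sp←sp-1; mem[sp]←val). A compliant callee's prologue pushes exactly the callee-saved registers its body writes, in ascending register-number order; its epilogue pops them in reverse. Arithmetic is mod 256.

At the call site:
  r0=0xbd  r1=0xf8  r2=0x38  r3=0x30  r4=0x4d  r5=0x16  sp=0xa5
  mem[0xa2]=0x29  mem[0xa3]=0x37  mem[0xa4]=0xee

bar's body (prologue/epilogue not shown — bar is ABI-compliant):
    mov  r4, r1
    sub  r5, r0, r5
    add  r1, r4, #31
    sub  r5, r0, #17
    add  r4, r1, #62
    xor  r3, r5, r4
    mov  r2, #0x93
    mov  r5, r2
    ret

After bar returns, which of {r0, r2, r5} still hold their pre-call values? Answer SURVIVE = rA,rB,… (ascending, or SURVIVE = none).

SURVIVE = r0,r2

prologue: push r1 -> mem[0xa4]=0xf8, sp=0xa4
prologue: push r2 -> mem[0xa3]=0x38, sp=0xa3
prologue: push r3 -> mem[0xa2]=0x30, sp=0xa2
prologue: push r4 -> mem[0xa1]=0x4d, sp=0xa1
body[0] mov  r4, r1 -> r4=0xf8
body[1] sub  r5, r0, r5 -> r5=0xa7
body[2] add  r1, r4, #31 -> r1=0x17
body[3] sub  r5, r0, #17 -> r5=0xac
body[4] add  r4, r1, #62 -> r4=0x55
body[5] xor  r3, r5, r4 -> r3=0xf9
body[6] mov  r2, #0x93 -> r2=0x93
body[7] mov  r5, r2 -> r5=0x93
epilogue: pop r4=0x4d, sp=0xa2
epilogue: pop r3=0x30, sp=0xa3
epilogue: pop r2=0x38, sp=0xa4
epilogue: pop r1=0xf8, sp=0xa5
r0: caller-saved, written=False
r2: callee-saved, written=True
r5: caller-saved, written=True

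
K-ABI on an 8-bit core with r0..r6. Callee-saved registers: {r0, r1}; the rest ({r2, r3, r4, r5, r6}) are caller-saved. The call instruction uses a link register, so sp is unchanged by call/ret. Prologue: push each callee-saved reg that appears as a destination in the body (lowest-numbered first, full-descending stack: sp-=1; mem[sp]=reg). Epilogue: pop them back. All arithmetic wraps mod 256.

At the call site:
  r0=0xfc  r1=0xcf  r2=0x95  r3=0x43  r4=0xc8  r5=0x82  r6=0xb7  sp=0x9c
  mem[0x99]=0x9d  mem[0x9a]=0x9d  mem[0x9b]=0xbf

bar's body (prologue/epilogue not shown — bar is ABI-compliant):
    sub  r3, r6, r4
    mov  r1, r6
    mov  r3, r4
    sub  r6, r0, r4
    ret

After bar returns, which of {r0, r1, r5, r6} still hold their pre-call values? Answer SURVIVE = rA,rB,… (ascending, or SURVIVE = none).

prologue: push r1 -> mem[0x9b]=0xcf, sp=0x9b
body[0] sub  r3, r6, r4 -> r3=0xef
body[1] mov  r1, r6 -> r1=0xb7
body[2] mov  r3, r4 -> r3=0xc8
body[3] sub  r6, r0, r4 -> r6=0x34
epilogue: pop r1=0xcf, sp=0x9c
r0: callee-saved, written=False
r1: callee-saved, written=True
r5: caller-saved, written=False
r6: caller-saved, written=True

SURVIVE = r0,r1,r5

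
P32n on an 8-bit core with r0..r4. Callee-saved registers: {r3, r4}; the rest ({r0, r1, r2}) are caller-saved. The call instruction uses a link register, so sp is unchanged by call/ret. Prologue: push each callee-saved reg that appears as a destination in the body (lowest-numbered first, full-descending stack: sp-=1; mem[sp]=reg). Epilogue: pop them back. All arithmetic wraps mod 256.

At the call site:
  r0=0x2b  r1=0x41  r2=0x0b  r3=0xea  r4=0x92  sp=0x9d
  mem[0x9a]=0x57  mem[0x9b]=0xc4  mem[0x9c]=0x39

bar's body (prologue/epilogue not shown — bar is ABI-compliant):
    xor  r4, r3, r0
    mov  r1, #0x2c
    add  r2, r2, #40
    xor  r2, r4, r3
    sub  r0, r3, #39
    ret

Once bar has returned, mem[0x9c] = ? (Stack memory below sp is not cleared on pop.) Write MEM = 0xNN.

prologue: push r4 -> mem[0x9c]=0x92, sp=0x9c
body[0] xor  r4, r3, r0 -> r4=0xc1
body[1] mov  r1, #0x2c -> r1=0x2c
body[2] add  r2, r2, #40 -> r2=0x33
body[3] xor  r2, r4, r3 -> r2=0x2b
body[4] sub  r0, r3, #39 -> r0=0xc3
epilogue: pop r4=0x92, sp=0x9d
prologue pushed ['r4'] at ['0x9c']

MEM = 0x92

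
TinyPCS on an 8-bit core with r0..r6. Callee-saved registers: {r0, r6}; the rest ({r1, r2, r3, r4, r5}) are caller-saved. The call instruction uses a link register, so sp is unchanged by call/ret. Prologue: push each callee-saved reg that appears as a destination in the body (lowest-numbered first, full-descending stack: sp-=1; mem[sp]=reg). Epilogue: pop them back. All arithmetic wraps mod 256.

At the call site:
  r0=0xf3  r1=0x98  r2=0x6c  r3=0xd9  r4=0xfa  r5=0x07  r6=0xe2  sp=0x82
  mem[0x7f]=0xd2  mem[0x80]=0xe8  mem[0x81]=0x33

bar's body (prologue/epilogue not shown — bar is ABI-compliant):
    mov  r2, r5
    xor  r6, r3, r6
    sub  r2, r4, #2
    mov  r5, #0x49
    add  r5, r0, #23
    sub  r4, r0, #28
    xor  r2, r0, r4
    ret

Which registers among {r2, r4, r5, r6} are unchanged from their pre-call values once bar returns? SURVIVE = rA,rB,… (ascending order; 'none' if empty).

prologue: push r6 → mem[0x81]=0xe2, sp=0x81
body[0] mov  r2, r5 → r2=0x07
body[1] xor  r6, r3, r6 → r6=0x3b
body[2] sub  r2, r4, #2 → r2=0xf8
body[3] mov  r5, #0x49 → r5=0x49
body[4] add  r5, r0, #23 → r5=0x0a
body[5] sub  r4, r0, #28 → r4=0xd7
body[6] xor  r2, r0, r4 → r2=0x24
epilogue: pop r6=0xe2, sp=0x82
r2: caller-saved, written=True
r4: caller-saved, written=True
r5: caller-saved, written=True
r6: callee-saved, written=True

SURVIVE = r6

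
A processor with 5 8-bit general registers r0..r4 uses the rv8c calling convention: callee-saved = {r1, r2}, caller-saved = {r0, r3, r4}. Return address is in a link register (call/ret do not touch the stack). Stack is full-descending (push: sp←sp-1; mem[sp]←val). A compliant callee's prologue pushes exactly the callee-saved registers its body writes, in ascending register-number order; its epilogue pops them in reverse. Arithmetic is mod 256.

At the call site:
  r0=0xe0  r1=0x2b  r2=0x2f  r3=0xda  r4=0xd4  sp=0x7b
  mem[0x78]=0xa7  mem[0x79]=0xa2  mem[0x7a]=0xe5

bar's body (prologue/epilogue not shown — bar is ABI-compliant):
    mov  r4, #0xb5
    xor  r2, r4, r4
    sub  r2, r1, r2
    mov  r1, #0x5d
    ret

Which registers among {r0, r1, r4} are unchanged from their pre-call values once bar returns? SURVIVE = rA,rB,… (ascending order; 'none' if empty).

SURVIVE = r0,r1

prologue: push r1 -> mem[0x7a]=0x2b, sp=0x7a
prologue: push r2 -> mem[0x79]=0x2f, sp=0x79
body[0] mov  r4, #0xb5 -> r4=0xb5
body[1] xor  r2, r4, r4 -> r2=0x00
body[2] sub  r2, r1, r2 -> r2=0x2b
body[3] mov  r1, #0x5d -> r1=0x5d
epilogue: pop r2=0x2f, sp=0x7a
epilogue: pop r1=0x2b, sp=0x7b
r0: caller-saved, written=False
r1: callee-saved, written=True
r4: caller-saved, written=True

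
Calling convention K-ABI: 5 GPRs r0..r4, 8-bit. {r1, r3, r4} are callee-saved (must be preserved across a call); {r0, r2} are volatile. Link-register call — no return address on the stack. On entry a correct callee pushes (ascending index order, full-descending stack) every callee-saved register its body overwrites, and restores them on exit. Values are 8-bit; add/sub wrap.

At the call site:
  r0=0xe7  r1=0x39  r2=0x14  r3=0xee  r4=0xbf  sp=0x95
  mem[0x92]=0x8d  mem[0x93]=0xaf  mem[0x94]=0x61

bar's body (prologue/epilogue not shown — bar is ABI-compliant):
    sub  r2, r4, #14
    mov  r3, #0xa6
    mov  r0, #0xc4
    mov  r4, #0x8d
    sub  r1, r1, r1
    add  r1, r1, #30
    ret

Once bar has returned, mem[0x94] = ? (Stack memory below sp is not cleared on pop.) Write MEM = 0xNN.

prologue: push r1 → mem[0x94]=0x39, sp=0x94
prologue: push r3 → mem[0x93]=0xee, sp=0x93
prologue: push r4 → mem[0x92]=0xbf, sp=0x92
body[0] sub  r2, r4, #14 → r2=0xb1
body[1] mov  r3, #0xa6 → r3=0xa6
body[2] mov  r0, #0xc4 → r0=0xc4
body[3] mov  r4, #0x8d → r4=0x8d
body[4] sub  r1, r1, r1 → r1=0x00
body[5] add  r1, r1, #30 → r1=0x1e
epilogue: pop r4=0xbf, sp=0x93
epilogue: pop r3=0xee, sp=0x94
epilogue: pop r1=0x39, sp=0x95
prologue pushed ['r1', 'r3', 'r4'] at ['0x94', '0x93', '0x92']

MEM = 0x39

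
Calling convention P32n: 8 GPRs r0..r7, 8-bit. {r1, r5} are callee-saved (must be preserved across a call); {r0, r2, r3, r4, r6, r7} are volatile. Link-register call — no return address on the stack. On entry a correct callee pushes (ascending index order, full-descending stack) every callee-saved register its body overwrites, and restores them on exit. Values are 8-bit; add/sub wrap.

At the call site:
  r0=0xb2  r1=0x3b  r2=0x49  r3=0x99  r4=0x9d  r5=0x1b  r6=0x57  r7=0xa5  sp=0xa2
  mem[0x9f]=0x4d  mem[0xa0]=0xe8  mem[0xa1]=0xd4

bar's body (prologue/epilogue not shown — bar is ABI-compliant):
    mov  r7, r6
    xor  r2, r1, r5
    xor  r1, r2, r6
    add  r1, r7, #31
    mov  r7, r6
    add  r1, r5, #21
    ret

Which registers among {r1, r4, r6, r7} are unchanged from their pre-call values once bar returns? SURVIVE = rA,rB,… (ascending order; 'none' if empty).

prologue: push r1 -> mem[0xa1]=0x3b, sp=0xa1
body[0] mov  r7, r6 -> r7=0x57
body[1] xor  r2, r1, r5 -> r2=0x20
body[2] xor  r1, r2, r6 -> r1=0x77
body[3] add  r1, r7, #31 -> r1=0x76
body[4] mov  r7, r6 -> r7=0x57
body[5] add  r1, r5, #21 -> r1=0x30
epilogue: pop r1=0x3b, sp=0xa2
r1: callee-saved, written=True
r4: caller-saved, written=False
r6: caller-saved, written=False
r7: caller-saved, written=True

SURVIVE = r1,r4,r6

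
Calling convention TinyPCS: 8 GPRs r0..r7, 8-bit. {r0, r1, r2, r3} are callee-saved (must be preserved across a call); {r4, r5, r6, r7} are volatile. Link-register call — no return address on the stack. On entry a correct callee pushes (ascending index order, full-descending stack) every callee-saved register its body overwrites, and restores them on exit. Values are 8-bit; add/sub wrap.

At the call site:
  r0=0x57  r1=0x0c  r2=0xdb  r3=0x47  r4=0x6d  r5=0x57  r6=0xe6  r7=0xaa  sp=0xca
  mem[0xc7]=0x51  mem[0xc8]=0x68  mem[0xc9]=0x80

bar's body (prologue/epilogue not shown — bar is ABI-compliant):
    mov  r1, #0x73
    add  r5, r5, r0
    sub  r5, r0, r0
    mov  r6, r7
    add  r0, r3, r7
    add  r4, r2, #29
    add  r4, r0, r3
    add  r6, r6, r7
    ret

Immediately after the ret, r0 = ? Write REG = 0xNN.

prologue: push r0 → mem[0xc9]=0x57, sp=0xc9
prologue: push r1 → mem[0xc8]=0x0c, sp=0xc8
body[0] mov  r1, #0x73 → r1=0x73
body[1] add  r5, r5, r0 → r5=0xae
body[2] sub  r5, r0, r0 → r5=0x00
body[3] mov  r6, r7 → r6=0xaa
body[4] add  r0, r3, r7 → r0=0xf1
body[5] add  r4, r2, #29 → r4=0xf8
body[6] add  r4, r0, r3 → r4=0x38
body[7] add  r6, r6, r7 → r6=0x54
epilogue: pop r1=0x0c, sp=0xc9
epilogue: pop r0=0x57, sp=0xca
r0 is callee-saved → restored

REG = 0x57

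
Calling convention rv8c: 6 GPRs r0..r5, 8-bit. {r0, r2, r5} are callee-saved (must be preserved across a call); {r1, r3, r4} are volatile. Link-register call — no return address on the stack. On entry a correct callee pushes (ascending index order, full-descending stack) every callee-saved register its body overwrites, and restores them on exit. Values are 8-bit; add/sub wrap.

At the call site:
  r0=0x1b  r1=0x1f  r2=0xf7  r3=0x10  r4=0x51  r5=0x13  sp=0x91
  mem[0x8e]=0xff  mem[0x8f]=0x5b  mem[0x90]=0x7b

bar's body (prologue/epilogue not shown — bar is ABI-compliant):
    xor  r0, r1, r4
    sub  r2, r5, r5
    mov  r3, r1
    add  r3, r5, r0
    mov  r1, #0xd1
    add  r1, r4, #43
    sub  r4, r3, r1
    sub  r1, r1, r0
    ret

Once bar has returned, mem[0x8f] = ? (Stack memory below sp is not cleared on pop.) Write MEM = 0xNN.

prologue: push r0 -> mem[0x90]=0x1b, sp=0x90
prologue: push r2 -> mem[0x8f]=0xf7, sp=0x8f
body[0] xor  r0, r1, r4 -> r0=0x4e
body[1] sub  r2, r5, r5 -> r2=0x00
body[2] mov  r3, r1 -> r3=0x1f
body[3] add  r3, r5, r0 -> r3=0x61
body[4] mov  r1, #0xd1 -> r1=0xd1
body[5] add  r1, r4, #43 -> r1=0x7c
body[6] sub  r4, r3, r1 -> r4=0xe5
body[7] sub  r1, r1, r0 -> r1=0x2e
epilogue: pop r2=0xf7, sp=0x90
epilogue: pop r0=0x1b, sp=0x91
prologue pushed ['r0', 'r2'] at ['0x90', '0x8f']

MEM = 0xf7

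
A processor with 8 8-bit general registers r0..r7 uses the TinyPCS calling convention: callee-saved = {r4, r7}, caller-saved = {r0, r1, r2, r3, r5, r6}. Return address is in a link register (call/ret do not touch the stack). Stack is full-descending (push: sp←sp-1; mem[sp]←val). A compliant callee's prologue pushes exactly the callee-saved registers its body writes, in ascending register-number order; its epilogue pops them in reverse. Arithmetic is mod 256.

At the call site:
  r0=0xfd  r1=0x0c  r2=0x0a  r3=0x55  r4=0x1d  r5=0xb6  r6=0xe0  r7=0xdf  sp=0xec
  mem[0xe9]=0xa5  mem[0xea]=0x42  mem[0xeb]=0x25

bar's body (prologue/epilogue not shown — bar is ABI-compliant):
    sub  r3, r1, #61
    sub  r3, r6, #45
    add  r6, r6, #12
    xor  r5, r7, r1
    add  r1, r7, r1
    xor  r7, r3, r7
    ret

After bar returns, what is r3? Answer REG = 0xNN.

REG = 0xb3

prologue: push r7 → mem[0xeb]=0xdf, sp=0xeb
body[0] sub  r3, r1, #61 → r3=0xcf
body[1] sub  r3, r6, #45 → r3=0xb3
body[2] add  r6, r6, #12 → r6=0xec
body[3] xor  r5, r7, r1 → r5=0xd3
body[4] add  r1, r7, r1 → r1=0xeb
body[5] xor  r7, r3, r7 → r7=0x6c
epilogue: pop r7=0xdf, sp=0xec
r3 is caller-saved → body value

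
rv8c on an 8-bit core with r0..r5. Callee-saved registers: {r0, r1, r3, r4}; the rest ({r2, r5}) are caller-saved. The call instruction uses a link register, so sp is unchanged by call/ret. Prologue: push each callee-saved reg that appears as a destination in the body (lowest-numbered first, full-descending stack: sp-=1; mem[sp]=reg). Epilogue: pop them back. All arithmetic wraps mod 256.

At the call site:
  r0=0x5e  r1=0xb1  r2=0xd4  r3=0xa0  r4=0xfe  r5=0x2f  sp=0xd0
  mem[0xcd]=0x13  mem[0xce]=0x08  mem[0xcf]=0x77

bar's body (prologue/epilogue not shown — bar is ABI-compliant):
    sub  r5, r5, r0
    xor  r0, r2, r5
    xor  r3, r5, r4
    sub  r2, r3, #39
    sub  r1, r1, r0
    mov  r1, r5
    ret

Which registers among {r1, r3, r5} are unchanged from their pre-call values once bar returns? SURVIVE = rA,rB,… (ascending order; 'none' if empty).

prologue: push r0 -> mem[0xcf]=0x5e, sp=0xcf
prologue: push r1 -> mem[0xce]=0xb1, sp=0xce
prologue: push r3 -> mem[0xcd]=0xa0, sp=0xcd
body[0] sub  r5, r5, r0 -> r5=0xd1
body[1] xor  r0, r2, r5 -> r0=0x05
body[2] xor  r3, r5, r4 -> r3=0x2f
body[3] sub  r2, r3, #39 -> r2=0x08
body[4] sub  r1, r1, r0 -> r1=0xac
body[5] mov  r1, r5 -> r1=0xd1
epilogue: pop r3=0xa0, sp=0xce
epilogue: pop r1=0xb1, sp=0xcf
epilogue: pop r0=0x5e, sp=0xd0
r1: callee-saved, written=True
r3: callee-saved, written=True
r5: caller-saved, written=True

SURVIVE = r1,r3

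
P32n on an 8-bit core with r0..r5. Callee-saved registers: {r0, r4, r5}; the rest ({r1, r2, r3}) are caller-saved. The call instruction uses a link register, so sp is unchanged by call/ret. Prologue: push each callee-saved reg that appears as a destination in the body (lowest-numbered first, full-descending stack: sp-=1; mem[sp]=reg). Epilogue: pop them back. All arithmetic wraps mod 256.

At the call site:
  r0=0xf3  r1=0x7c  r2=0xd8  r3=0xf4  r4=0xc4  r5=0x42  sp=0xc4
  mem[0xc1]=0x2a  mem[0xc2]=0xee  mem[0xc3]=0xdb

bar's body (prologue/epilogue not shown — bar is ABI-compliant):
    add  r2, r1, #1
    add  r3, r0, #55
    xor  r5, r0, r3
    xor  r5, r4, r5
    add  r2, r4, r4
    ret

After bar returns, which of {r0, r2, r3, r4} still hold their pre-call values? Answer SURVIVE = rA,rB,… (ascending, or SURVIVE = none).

SURVIVE = r0,r4

prologue: push r5 -> mem[0xc3]=0x42, sp=0xc3
body[0] add  r2, r1, #1 -> r2=0x7d
body[1] add  r3, r0, #55 -> r3=0x2a
body[2] xor  r5, r0, r3 -> r5=0xd9
body[3] xor  r5, r4, r5 -> r5=0x1d
body[4] add  r2, r4, r4 -> r2=0x88
epilogue: pop r5=0x42, sp=0xc4
r0: callee-saved, written=False
r2: caller-saved, written=True
r3: caller-saved, written=True
r4: callee-saved, written=False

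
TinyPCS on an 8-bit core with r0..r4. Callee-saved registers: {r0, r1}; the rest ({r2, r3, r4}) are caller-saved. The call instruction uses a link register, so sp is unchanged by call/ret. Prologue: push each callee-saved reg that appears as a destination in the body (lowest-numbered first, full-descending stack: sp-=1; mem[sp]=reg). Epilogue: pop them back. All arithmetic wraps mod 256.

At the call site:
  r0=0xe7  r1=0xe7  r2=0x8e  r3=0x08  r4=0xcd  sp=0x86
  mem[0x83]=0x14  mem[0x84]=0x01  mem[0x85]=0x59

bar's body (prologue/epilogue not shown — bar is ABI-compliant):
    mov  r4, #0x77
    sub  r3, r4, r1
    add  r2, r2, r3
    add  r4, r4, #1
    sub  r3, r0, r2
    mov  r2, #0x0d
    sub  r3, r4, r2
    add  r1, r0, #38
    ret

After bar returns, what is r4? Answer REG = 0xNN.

REG = 0x78

prologue: push r1 -> mem[0x85]=0xe7, sp=0x85
body[0] mov  r4, #0x77 -> r4=0x77
body[1] sub  r3, r4, r1 -> r3=0x90
body[2] add  r2, r2, r3 -> r2=0x1e
body[3] add  r4, r4, #1 -> r4=0x78
body[4] sub  r3, r0, r2 -> r3=0xc9
body[5] mov  r2, #0x0d -> r2=0x0d
body[6] sub  r3, r4, r2 -> r3=0x6b
body[7] add  r1, r0, #38 -> r1=0x0d
epilogue: pop r1=0xe7, sp=0x86
r4 is caller-saved -> body value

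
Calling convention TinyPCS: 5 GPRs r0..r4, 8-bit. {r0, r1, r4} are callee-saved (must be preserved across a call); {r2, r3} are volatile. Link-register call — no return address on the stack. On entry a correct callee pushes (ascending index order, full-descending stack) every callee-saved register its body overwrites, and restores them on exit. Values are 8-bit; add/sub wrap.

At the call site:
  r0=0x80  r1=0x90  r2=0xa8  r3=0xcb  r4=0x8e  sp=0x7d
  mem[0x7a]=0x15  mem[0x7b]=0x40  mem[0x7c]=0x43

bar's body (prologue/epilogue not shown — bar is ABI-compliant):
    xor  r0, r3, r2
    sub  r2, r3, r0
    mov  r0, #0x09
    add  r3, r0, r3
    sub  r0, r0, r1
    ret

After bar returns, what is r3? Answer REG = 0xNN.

REG = 0xd4

prologue: push r0 → mem[0x7c]=0x80, sp=0x7c
body[0] xor  r0, r3, r2 → r0=0x63
body[1] sub  r2, r3, r0 → r2=0x68
body[2] mov  r0, #0x09 → r0=0x09
body[3] add  r3, r0, r3 → r3=0xd4
body[4] sub  r0, r0, r1 → r0=0x79
epilogue: pop r0=0x80, sp=0x7d
r3 is caller-saved → body value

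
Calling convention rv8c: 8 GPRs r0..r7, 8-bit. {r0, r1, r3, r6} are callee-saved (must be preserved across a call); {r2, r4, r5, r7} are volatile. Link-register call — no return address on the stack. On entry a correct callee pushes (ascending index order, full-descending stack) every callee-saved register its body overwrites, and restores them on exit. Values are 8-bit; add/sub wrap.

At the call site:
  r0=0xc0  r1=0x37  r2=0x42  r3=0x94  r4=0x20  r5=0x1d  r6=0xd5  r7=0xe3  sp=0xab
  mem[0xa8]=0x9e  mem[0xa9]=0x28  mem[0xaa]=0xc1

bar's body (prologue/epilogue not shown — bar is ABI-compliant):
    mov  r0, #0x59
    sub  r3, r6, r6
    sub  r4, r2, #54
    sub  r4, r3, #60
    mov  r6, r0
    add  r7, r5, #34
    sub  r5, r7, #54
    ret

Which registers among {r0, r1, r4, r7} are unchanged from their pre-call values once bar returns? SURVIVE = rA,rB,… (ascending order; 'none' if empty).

SURVIVE = r0,r1

prologue: push r0 → mem[0xaa]=0xc0, sp=0xaa
prologue: push r3 → mem[0xa9]=0x94, sp=0xa9
prologue: push r6 → mem[0xa8]=0xd5, sp=0xa8
body[0] mov  r0, #0x59 → r0=0x59
body[1] sub  r3, r6, r6 → r3=0x00
body[2] sub  r4, r2, #54 → r4=0x0c
body[3] sub  r4, r3, #60 → r4=0xc4
body[4] mov  r6, r0 → r6=0x59
body[5] add  r7, r5, #34 → r7=0x3f
body[6] sub  r5, r7, #54 → r5=0x09
epilogue: pop r6=0xd5, sp=0xa9
epilogue: pop r3=0x94, sp=0xaa
epilogue: pop r0=0xc0, sp=0xab
r0: callee-saved, written=True
r1: callee-saved, written=False
r4: caller-saved, written=True
r7: caller-saved, written=True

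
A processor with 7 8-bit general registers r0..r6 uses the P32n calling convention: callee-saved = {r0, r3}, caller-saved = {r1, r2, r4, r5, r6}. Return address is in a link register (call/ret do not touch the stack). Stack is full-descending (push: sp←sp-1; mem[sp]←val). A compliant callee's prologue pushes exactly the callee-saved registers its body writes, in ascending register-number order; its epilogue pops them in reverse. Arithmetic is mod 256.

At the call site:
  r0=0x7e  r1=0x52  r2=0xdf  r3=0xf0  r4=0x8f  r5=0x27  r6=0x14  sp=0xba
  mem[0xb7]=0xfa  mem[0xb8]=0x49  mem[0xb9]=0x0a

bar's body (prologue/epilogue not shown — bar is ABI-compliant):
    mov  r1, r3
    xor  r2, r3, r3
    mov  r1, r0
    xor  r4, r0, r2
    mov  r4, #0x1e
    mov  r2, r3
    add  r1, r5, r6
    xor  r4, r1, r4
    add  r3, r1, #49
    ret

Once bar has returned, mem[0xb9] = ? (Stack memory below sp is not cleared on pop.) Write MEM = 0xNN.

prologue: push r3 -> mem[0xb9]=0xf0, sp=0xb9
body[0] mov  r1, r3 -> r1=0xf0
body[1] xor  r2, r3, r3 -> r2=0x00
body[2] mov  r1, r0 -> r1=0x7e
body[3] xor  r4, r0, r2 -> r4=0x7e
body[4] mov  r4, #0x1e -> r4=0x1e
body[5] mov  r2, r3 -> r2=0xf0
body[6] add  r1, r5, r6 -> r1=0x3b
body[7] xor  r4, r1, r4 -> r4=0x25
body[8] add  r3, r1, #49 -> r3=0x6c
epilogue: pop r3=0xf0, sp=0xba
prologue pushed ['r3'] at ['0xb9']

MEM = 0xf0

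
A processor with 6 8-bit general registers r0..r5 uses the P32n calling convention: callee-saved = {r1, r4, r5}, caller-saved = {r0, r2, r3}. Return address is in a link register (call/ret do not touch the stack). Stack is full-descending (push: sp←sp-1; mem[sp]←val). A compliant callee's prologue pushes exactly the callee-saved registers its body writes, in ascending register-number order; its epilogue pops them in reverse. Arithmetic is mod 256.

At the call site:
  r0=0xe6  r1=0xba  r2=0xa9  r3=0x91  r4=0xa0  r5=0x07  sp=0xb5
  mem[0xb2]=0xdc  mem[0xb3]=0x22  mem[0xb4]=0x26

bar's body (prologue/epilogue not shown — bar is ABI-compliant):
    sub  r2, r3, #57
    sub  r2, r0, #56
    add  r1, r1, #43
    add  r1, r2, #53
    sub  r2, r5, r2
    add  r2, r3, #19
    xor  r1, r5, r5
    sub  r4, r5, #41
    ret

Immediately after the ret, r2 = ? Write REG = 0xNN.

prologue: push r1 → mem[0xb4]=0xba, sp=0xb4
prologue: push r4 → mem[0xb3]=0xa0, sp=0xb3
body[0] sub  r2, r3, #57 → r2=0x58
body[1] sub  r2, r0, #56 → r2=0xae
body[2] add  r1, r1, #43 → r1=0xe5
body[3] add  r1, r2, #53 → r1=0xe3
body[4] sub  r2, r5, r2 → r2=0x59
body[5] add  r2, r3, #19 → r2=0xa4
body[6] xor  r1, r5, r5 → r1=0x00
body[7] sub  r4, r5, #41 → r4=0xde
epilogue: pop r4=0xa0, sp=0xb4
epilogue: pop r1=0xba, sp=0xb5
r2 is caller-saved → body value

REG = 0xa4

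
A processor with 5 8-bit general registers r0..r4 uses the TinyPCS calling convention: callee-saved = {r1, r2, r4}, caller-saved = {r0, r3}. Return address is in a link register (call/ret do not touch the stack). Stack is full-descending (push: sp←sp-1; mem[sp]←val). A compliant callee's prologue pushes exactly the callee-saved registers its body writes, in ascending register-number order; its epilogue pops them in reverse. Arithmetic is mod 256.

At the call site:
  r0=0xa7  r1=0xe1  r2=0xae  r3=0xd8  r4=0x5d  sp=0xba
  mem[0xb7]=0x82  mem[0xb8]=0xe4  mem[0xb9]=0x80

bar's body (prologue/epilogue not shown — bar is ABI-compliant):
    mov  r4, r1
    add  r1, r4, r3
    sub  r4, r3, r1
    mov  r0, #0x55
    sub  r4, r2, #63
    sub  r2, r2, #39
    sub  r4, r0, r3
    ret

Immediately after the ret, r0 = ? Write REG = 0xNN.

REG = 0x55

prologue: push r1 -> mem[0xb9]=0xe1, sp=0xb9
prologue: push r2 -> mem[0xb8]=0xae, sp=0xb8
prologue: push r4 -> mem[0xb7]=0x5d, sp=0xb7
body[0] mov  r4, r1 -> r4=0xe1
body[1] add  r1, r4, r3 -> r1=0xb9
body[2] sub  r4, r3, r1 -> r4=0x1f
body[3] mov  r0, #0x55 -> r0=0x55
body[4] sub  r4, r2, #63 -> r4=0x6f
body[5] sub  r2, r2, #39 -> r2=0x87
body[6] sub  r4, r0, r3 -> r4=0x7d
epilogue: pop r4=0x5d, sp=0xb8
epilogue: pop r2=0xae, sp=0xb9
epilogue: pop r1=0xe1, sp=0xba
r0 is caller-saved -> body value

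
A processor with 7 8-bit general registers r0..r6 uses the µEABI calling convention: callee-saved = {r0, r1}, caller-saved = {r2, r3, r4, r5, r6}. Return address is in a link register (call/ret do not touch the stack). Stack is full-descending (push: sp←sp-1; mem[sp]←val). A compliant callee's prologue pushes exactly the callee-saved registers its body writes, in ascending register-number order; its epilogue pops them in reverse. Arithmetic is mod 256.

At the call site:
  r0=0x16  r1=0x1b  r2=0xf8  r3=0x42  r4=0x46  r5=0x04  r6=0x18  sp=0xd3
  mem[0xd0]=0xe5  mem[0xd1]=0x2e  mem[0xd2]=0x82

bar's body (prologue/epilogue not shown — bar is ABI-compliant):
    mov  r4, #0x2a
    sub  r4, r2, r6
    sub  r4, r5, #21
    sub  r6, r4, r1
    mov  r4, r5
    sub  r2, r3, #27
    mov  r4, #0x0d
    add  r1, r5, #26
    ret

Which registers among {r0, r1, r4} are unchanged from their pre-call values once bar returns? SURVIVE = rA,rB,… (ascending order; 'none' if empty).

prologue: push r1 -> mem[0xd2]=0x1b, sp=0xd2
body[0] mov  r4, #0x2a -> r4=0x2a
body[1] sub  r4, r2, r6 -> r4=0xe0
body[2] sub  r4, r5, #21 -> r4=0xef
body[3] sub  r6, r4, r1 -> r6=0xd4
body[4] mov  r4, r5 -> r4=0x04
body[5] sub  r2, r3, #27 -> r2=0x27
body[6] mov  r4, #0x0d -> r4=0x0d
body[7] add  r1, r5, #26 -> r1=0x1e
epilogue: pop r1=0x1b, sp=0xd3
r0: callee-saved, written=False
r1: callee-saved, written=True
r4: caller-saved, written=True

SURVIVE = r0,r1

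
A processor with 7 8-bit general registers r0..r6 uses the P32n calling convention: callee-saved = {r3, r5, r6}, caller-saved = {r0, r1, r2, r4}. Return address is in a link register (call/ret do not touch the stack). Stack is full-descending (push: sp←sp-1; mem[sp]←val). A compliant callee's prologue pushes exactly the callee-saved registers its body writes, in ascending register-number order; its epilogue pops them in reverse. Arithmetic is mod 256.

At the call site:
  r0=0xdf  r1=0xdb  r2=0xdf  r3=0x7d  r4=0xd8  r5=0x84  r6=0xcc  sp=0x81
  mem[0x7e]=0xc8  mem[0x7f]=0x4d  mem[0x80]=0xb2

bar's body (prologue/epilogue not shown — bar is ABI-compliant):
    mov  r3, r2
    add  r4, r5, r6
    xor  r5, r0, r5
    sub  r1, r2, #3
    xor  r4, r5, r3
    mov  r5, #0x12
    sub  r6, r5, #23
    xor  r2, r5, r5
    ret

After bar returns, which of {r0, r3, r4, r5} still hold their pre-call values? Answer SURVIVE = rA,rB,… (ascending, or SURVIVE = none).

prologue: push r3 -> mem[0x80]=0x7d, sp=0x80
prologue: push r5 -> mem[0x7f]=0x84, sp=0x7f
prologue: push r6 -> mem[0x7e]=0xcc, sp=0x7e
body[0] mov  r3, r2 -> r3=0xdf
body[1] add  r4, r5, r6 -> r4=0x50
body[2] xor  r5, r0, r5 -> r5=0x5b
body[3] sub  r1, r2, #3 -> r1=0xdc
body[4] xor  r4, r5, r3 -> r4=0x84
body[5] mov  r5, #0x12 -> r5=0x12
body[6] sub  r6, r5, #23 -> r6=0xfb
body[7] xor  r2, r5, r5 -> r2=0x00
epilogue: pop r6=0xcc, sp=0x7f
epilogue: pop r5=0x84, sp=0x80
epilogue: pop r3=0x7d, sp=0x81
r0: caller-saved, written=False
r3: callee-saved, written=True
r4: caller-saved, written=True
r5: callee-saved, written=True

SURVIVE = r0,r3,r5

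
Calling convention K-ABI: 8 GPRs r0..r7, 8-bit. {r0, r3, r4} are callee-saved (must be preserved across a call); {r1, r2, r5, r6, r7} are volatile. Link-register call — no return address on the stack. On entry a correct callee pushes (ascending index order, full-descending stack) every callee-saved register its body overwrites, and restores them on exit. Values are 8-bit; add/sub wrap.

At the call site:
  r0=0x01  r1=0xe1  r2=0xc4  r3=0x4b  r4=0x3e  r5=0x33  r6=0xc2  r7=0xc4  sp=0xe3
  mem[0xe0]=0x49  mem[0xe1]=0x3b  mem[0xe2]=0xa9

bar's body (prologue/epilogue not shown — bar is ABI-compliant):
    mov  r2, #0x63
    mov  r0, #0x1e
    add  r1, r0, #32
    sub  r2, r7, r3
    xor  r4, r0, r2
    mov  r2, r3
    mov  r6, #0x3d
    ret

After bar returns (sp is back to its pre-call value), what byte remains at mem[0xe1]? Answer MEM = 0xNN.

MEM = 0x3e

prologue: push r0 -> mem[0xe2]=0x01, sp=0xe2
prologue: push r4 -> mem[0xe1]=0x3e, sp=0xe1
body[0] mov  r2, #0x63 -> r2=0x63
body[1] mov  r0, #0x1e -> r0=0x1e
body[2] add  r1, r0, #32 -> r1=0x3e
body[3] sub  r2, r7, r3 -> r2=0x79
body[4] xor  r4, r0, r2 -> r4=0x67
body[5] mov  r2, r3 -> r2=0x4b
body[6] mov  r6, #0x3d -> r6=0x3d
epilogue: pop r4=0x3e, sp=0xe2
epilogue: pop r0=0x01, sp=0xe3
prologue pushed ['r0', 'r4'] at ['0xe2', '0xe1']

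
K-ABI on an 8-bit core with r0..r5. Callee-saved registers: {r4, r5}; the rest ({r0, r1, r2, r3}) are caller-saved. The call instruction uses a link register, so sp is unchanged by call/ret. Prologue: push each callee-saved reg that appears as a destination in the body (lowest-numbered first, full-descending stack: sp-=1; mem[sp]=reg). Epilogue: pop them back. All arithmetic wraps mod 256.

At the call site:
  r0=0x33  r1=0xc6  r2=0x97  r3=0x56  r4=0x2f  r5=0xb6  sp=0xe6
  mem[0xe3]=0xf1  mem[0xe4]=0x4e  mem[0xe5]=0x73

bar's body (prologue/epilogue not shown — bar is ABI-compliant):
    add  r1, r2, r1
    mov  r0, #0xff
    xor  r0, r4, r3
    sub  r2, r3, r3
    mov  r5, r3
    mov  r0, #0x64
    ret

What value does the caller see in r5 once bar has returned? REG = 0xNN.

REG = 0xb6

prologue: push r5 → mem[0xe5]=0xb6, sp=0xe5
body[0] add  r1, r2, r1 → r1=0x5d
body[1] mov  r0, #0xff → r0=0xff
body[2] xor  r0, r4, r3 → r0=0x79
body[3] sub  r2, r3, r3 → r2=0x00
body[4] mov  r5, r3 → r5=0x56
body[5] mov  r0, #0x64 → r0=0x64
epilogue: pop r5=0xb6, sp=0xe6
r5 is callee-saved → restored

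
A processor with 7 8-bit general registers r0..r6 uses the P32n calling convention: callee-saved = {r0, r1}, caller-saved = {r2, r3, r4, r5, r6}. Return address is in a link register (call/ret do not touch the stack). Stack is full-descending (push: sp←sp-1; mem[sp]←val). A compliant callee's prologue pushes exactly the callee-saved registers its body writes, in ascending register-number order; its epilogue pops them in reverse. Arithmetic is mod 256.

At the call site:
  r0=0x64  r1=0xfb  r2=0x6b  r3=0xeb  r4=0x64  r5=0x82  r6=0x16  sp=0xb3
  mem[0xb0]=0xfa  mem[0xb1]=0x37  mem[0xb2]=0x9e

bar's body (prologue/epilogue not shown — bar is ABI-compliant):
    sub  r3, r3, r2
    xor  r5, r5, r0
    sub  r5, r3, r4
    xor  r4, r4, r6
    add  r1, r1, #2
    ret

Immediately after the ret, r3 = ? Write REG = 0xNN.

REG = 0x80

prologue: push r1 -> mem[0xb2]=0xfb, sp=0xb2
body[0] sub  r3, r3, r2 -> r3=0x80
body[1] xor  r5, r5, r0 -> r5=0xe6
body[2] sub  r5, r3, r4 -> r5=0x1c
body[3] xor  r4, r4, r6 -> r4=0x72
body[4] add  r1, r1, #2 -> r1=0xfd
epilogue: pop r1=0xfb, sp=0xb3
r3 is caller-saved -> body value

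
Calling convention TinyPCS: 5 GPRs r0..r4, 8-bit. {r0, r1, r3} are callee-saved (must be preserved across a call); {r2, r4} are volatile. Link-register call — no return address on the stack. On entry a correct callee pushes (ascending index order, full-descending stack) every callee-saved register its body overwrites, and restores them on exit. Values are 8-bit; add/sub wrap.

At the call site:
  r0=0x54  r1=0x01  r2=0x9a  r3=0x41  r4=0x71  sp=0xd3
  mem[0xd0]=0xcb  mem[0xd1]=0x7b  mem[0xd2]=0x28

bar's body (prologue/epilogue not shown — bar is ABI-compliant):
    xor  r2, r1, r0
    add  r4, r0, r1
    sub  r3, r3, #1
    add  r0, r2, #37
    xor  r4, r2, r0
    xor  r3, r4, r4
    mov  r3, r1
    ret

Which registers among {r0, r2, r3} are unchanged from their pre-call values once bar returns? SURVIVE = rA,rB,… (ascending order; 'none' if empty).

SURVIVE = r0,r3

prologue: push r0 → mem[0xd2]=0x54, sp=0xd2
prologue: push r3 → mem[0xd1]=0x41, sp=0xd1
body[0] xor  r2, r1, r0 → r2=0x55
body[1] add  r4, r0, r1 → r4=0x55
body[2] sub  r3, r3, #1 → r3=0x40
body[3] add  r0, r2, #37 → r0=0x7a
body[4] xor  r4, r2, r0 → r4=0x2f
body[5] xor  r3, r4, r4 → r3=0x00
body[6] mov  r3, r1 → r3=0x01
epilogue: pop r3=0x41, sp=0xd2
epilogue: pop r0=0x54, sp=0xd3
r0: callee-saved, written=True
r2: caller-saved, written=True
r3: callee-saved, written=True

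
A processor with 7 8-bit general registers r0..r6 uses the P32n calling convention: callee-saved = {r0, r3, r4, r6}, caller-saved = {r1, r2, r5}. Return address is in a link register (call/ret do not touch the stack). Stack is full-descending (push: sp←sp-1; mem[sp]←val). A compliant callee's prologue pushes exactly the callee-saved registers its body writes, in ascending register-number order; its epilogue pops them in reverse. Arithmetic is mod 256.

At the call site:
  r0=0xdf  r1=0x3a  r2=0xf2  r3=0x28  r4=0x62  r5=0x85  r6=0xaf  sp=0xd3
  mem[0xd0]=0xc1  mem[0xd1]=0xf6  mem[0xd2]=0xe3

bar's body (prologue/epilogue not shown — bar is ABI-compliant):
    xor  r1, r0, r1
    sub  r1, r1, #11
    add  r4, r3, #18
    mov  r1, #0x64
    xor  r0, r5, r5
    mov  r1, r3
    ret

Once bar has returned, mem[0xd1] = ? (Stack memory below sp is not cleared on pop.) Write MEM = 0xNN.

MEM = 0x62

prologue: push r0 → mem[0xd2]=0xdf, sp=0xd2
prologue: push r4 → mem[0xd1]=0x62, sp=0xd1
body[0] xor  r1, r0, r1 → r1=0xe5
body[1] sub  r1, r1, #11 → r1=0xda
body[2] add  r4, r3, #18 → r4=0x3a
body[3] mov  r1, #0x64 → r1=0x64
body[4] xor  r0, r5, r5 → r0=0x00
body[5] mov  r1, r3 → r1=0x28
epilogue: pop r4=0x62, sp=0xd2
epilogue: pop r0=0xdf, sp=0xd3
prologue pushed ['r0', 'r4'] at ['0xd2', '0xd1']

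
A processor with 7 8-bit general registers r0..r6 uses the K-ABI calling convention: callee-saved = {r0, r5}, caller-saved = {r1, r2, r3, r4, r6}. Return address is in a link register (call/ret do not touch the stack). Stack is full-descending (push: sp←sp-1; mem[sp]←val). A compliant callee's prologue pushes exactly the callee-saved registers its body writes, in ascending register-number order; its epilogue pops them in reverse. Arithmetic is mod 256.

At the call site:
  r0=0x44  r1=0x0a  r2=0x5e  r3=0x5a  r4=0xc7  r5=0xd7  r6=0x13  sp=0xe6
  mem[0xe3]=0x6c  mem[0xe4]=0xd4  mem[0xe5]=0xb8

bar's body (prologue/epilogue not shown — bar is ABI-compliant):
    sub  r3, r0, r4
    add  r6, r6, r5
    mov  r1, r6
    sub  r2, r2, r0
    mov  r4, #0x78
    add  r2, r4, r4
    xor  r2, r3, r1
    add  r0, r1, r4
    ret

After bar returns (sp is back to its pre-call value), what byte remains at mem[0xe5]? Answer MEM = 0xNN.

prologue: push r0 -> mem[0xe5]=0x44, sp=0xe5
body[0] sub  r3, r0, r4 -> r3=0x7d
body[1] add  r6, r6, r5 -> r6=0xea
body[2] mov  r1, r6 -> r1=0xea
body[3] sub  r2, r2, r0 -> r2=0x1a
body[4] mov  r4, #0x78 -> r4=0x78
body[5] add  r2, r4, r4 -> r2=0xf0
body[6] xor  r2, r3, r1 -> r2=0x97
body[7] add  r0, r1, r4 -> r0=0x62
epilogue: pop r0=0x44, sp=0xe6
prologue pushed ['r0'] at ['0xe5']

MEM = 0x44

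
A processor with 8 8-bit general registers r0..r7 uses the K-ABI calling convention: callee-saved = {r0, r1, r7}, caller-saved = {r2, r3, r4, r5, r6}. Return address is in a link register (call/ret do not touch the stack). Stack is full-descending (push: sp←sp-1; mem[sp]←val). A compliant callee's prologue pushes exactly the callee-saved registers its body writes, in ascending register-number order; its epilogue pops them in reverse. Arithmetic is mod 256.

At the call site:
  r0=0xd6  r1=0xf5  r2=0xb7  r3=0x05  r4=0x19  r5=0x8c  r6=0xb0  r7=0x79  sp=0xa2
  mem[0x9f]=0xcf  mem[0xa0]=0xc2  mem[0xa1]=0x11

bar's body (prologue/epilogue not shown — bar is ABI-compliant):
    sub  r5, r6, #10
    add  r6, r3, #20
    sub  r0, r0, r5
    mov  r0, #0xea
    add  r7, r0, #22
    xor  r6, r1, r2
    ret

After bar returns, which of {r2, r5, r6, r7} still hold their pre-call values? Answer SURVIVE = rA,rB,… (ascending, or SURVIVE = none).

SURVIVE = r2,r7

prologue: push r0 -> mem[0xa1]=0xd6, sp=0xa1
prologue: push r7 -> mem[0xa0]=0x79, sp=0xa0
body[0] sub  r5, r6, #10 -> r5=0xa6
body[1] add  r6, r3, #20 -> r6=0x19
body[2] sub  r0, r0, r5 -> r0=0x30
body[3] mov  r0, #0xea -> r0=0xea
body[4] add  r7, r0, #22 -> r7=0x00
body[5] xor  r6, r1, r2 -> r6=0x42
epilogue: pop r7=0x79, sp=0xa1
epilogue: pop r0=0xd6, sp=0xa2
r2: caller-saved, written=False
r5: caller-saved, written=True
r6: caller-saved, written=True
r7: callee-saved, written=True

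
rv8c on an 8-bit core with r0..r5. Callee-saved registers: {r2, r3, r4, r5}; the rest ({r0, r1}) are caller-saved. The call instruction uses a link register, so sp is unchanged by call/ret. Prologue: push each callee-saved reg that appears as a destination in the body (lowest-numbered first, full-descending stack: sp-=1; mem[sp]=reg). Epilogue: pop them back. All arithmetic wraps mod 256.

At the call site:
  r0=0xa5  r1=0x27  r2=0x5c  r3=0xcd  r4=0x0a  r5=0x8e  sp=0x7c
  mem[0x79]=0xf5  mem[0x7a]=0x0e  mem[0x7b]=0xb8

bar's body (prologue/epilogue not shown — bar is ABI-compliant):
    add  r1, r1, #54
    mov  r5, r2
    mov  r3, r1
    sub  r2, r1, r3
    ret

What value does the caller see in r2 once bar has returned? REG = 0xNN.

REG = 0x5c

prologue: push r2 → mem[0x7b]=0x5c, sp=0x7b
prologue: push r3 → mem[0x7a]=0xcd, sp=0x7a
prologue: push r5 → mem[0x79]=0x8e, sp=0x79
body[0] add  r1, r1, #54 → r1=0x5d
body[1] mov  r5, r2 → r5=0x5c
body[2] mov  r3, r1 → r3=0x5d
body[3] sub  r2, r1, r3 → r2=0x00
epilogue: pop r5=0x8e, sp=0x7a
epilogue: pop r3=0xcd, sp=0x7b
epilogue: pop r2=0x5c, sp=0x7c
r2 is callee-saved → restored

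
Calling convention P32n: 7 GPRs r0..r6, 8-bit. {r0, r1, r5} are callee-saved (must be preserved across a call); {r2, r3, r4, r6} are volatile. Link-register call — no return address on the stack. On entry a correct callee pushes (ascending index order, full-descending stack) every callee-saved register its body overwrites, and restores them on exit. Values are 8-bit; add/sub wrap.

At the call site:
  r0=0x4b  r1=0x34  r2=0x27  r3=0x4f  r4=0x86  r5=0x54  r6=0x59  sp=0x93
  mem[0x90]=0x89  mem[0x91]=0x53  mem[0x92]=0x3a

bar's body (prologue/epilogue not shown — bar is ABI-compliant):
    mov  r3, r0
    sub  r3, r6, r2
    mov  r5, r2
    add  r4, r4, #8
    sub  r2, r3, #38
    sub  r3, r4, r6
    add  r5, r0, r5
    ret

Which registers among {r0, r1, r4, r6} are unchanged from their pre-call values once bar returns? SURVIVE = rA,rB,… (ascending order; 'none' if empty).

SURVIVE = r0,r1,r6

prologue: push r5 -> mem[0x92]=0x54, sp=0x92
body[0] mov  r3, r0 -> r3=0x4b
body[1] sub  r3, r6, r2 -> r3=0x32
body[2] mov  r5, r2 -> r5=0x27
body[3] add  r4, r4, #8 -> r4=0x8e
body[4] sub  r2, r3, #38 -> r2=0x0c
body[5] sub  r3, r4, r6 -> r3=0x35
body[6] add  r5, r0, r5 -> r5=0x72
epilogue: pop r5=0x54, sp=0x93
r0: callee-saved, written=False
r1: callee-saved, written=False
r4: caller-saved, written=True
r6: caller-saved, written=False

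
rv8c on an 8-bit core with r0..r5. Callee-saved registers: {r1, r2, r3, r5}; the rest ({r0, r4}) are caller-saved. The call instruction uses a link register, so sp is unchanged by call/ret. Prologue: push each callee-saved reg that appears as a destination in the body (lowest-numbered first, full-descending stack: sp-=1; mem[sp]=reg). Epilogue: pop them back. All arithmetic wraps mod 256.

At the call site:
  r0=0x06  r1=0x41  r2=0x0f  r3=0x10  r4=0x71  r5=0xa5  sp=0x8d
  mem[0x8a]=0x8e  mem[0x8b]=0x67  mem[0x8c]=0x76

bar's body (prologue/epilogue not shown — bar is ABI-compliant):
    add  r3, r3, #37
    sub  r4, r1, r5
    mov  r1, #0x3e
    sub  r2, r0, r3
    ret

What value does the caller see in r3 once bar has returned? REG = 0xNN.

REG = 0x10

prologue: push r1 → mem[0x8c]=0x41, sp=0x8c
prologue: push r2 → mem[0x8b]=0x0f, sp=0x8b
prologue: push r3 → mem[0x8a]=0x10, sp=0x8a
body[0] add  r3, r3, #37 → r3=0x35
body[1] sub  r4, r1, r5 → r4=0x9c
body[2] mov  r1, #0x3e → r1=0x3e
body[3] sub  r2, r0, r3 → r2=0xd1
epilogue: pop r3=0x10, sp=0x8b
epilogue: pop r2=0x0f, sp=0x8c
epilogue: pop r1=0x41, sp=0x8d
r3 is callee-saved → restored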